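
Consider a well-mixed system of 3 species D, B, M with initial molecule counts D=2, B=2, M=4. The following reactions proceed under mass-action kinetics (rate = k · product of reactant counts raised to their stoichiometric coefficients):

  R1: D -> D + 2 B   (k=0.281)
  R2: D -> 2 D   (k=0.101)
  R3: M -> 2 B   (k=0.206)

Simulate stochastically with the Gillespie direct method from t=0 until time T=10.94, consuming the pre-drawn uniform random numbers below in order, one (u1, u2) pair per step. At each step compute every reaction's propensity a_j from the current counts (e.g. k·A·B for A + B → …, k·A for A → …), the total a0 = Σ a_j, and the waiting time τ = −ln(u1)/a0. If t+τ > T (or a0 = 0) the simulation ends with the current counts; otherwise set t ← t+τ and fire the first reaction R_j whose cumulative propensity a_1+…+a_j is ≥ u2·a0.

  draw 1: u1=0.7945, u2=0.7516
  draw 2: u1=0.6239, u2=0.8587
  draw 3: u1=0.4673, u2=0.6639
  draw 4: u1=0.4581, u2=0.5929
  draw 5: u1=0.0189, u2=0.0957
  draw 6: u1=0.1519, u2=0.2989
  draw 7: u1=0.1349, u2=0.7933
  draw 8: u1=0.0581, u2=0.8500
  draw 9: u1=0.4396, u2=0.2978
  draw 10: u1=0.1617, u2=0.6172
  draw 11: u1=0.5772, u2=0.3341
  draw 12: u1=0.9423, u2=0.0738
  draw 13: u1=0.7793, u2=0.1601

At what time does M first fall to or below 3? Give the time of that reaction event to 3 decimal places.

t=0.000: D=2 B=2 M=4
Draw 1: a1=0.562, a2=0.202, a3=0.824, a0=1.588; τ=−ln(0.7945)/1.588=0.145 → t=0.145; u2·a0=0.7516·1.588=1.194; a1+a2=0.764 < 1.194 ≤ a1+…+a3=1.588 → R3 fires; D=2 B=4 M=3
Draw 2: a1=0.562, a2=0.202, a3=0.618, a0=1.382; τ=−ln(0.6239)/1.382=0.341 → t=0.486; u2·a0=0.8587·1.382=1.187; a1+a2=0.764 < 1.187 ≤ a1+…+a3=1.382 → R3 fires; D=2 B=6 M=2
Draw 3: a1=0.562, a2=0.202, a3=0.412, a0=1.176; τ=−ln(0.4673)/1.176=0.647 → t=1.133; u2·a0=0.6639·1.176=0.781; a1+a2=0.764 < 0.781 ≤ a1+…+a3=1.176 → R3 fires; D=2 B=8 M=1
Draw 4: a1=0.562, a2=0.202, a3=0.206, a0=0.970; τ=−ln(0.4581)/0.970=0.805 → t=1.938; u2·a0=0.5929·0.970=0.575; a1=0.562 < 0.575 ≤ a1+a2=0.764 → R2 fires; D=3 B=8 M=1
Draw 5: a1=0.843, a2=0.303, a3=0.206, a0=1.352; τ=−ln(0.0189)/1.352=2.935 → t=4.873; u2·a0=0.0957·1.352=0.129 ≤ a1=0.843 → R1 fires; D=3 B=10 M=1
Draw 6: a1=0.843, a2=0.303, a3=0.206, a0=1.352; τ=−ln(0.1519)/1.352=1.394 → t=6.267; u2·a0=0.2989·1.352=0.404 ≤ a1=0.843 → R1 fires; D=3 B=12 M=1
Draw 7: a1=0.843, a2=0.303, a3=0.206, a0=1.352; τ=−ln(0.1349)/1.352=1.482 → t=7.749; u2·a0=0.7933·1.352=1.073; a1=0.843 < 1.073 ≤ a1+a2=1.146 → R2 fires; D=4 B=12 M=1
Draw 8: a1=1.124, a2=0.404, a3=0.206, a0=1.734; τ=−ln(0.0581)/1.734=1.641 → t=9.390; u2·a0=0.8500·1.734=1.474; a1=1.124 < 1.474 ≤ a1+a2=1.528 → R2 fires; D=5 B=12 M=1
Draw 9: a1=1.405, a2=0.505, a3=0.206, a0=2.116; τ=−ln(0.4396)/2.116=0.388 → t=9.778; u2·a0=0.2978·2.116=0.630 ≤ a1=1.405 → R1 fires; D=5 B=14 M=1
Draw 10: a1=1.405, a2=0.505, a3=0.206, a0=2.116; τ=−ln(0.1617)/2.116=0.861 → t=10.639; u2·a0=0.6172·2.116=1.306 ≤ a1=1.405 → R1 fires; D=5 B=16 M=1
Draw 11: a1=1.405, a2=0.505, a3=0.206, a0=2.116; τ=−ln(0.5772)/2.116=0.260 → t=10.899; u2·a0=0.3341·2.116=0.707 ≤ a1=1.405 → R1 fires; D=5 B=18 M=1
Draw 12: a1=1.405, a2=0.505, a3=0.206, a0=2.116; τ=−ln(0.9423)/2.116=0.028 → t=10.927; u2·a0=0.0738·2.116=0.156 ≤ a1=1.405 → R1 fires; D=5 B=20 M=1
Draw 13: a1=1.405, a2=0.505, a3=0.206, a0=2.116; τ=−ln(0.7793)/2.116=0.118 → t=11.045 > T=10.94: stop.
M first becomes ≤ 3 when it reaches 3 at the event at t=0.145.

Threshold first reached at t = 0.145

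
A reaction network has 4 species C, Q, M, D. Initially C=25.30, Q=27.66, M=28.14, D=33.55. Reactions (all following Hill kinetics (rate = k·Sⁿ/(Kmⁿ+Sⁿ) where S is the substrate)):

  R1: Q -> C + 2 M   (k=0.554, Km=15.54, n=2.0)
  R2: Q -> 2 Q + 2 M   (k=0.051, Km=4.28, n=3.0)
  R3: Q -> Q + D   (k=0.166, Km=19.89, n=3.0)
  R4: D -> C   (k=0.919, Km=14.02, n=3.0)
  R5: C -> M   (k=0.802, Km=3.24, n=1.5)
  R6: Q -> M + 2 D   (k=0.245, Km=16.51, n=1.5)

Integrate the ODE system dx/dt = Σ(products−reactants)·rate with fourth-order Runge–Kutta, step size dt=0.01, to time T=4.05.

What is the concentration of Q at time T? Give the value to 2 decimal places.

RK4 with dt=0.01: 405 steps to T=4.05. Trajectory (selected grid times):
t=0.00: C=25.30 Q=27.66 M=28.14 D=33.55
t=0.45: C=25.53 Q=27.42 M=28.98 D=33.37
t=0.90: C=25.76 Q=27.18 M=29.83 D=33.19
t=1.35: C=25.98 Q=26.94 M=30.67 D=33.01
t=1.80: C=26.21 Q=26.70 M=31.51 D=32.83
t=2.25: C=26.43 Q=26.46 M=32.34 D=32.64
t=2.70: C=26.65 Q=26.23 M=33.18 D=32.46
t=3.15: C=26.87 Q=25.99 M=34.01 D=32.27
t=3.60: C=27.09 Q=25.76 M=34.84 D=32.09
t=4.05: C=27.31 Q=25.53 M=35.67 D=31.91
Read off Q at T=4.05: 25.53

Q at T = 25.53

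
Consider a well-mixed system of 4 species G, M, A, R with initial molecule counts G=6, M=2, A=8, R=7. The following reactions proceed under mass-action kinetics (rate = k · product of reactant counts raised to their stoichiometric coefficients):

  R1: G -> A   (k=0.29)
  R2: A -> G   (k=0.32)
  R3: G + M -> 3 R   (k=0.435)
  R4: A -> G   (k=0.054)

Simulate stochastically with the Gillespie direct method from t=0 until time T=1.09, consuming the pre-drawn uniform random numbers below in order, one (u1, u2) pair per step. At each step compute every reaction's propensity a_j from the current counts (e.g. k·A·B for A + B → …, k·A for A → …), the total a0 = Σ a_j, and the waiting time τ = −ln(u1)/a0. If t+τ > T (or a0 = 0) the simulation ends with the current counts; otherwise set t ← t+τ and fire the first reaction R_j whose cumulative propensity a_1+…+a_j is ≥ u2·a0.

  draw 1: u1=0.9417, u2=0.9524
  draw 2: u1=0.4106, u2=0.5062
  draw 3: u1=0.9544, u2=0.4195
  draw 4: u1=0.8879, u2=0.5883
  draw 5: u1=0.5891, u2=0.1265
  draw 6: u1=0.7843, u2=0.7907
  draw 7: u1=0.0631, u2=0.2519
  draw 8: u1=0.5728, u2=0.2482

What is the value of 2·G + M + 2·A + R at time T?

Value at T = 37

Check how each reaction changes W = 2·G + M + 2·A + R (weight of products minus weight of reactants):
R1: G -> A: (2·1) − (2·1) = 2 − 2 = 0
R2: A -> G: (2·1) − (2·1) = 2 − 2 = 0
R3: G + M -> 3 R: (1·3) − (2·1 + 1·1) = 3 − 3 = 0
R4: A -> G: (2·1) − (2·1) = 2 − 2 = 0
Every reaction leaves W unchanged, so W is conserved and no simulation is needed: W(T) = W(0) = 2·6 + 2 + 2·8 + 7 = 37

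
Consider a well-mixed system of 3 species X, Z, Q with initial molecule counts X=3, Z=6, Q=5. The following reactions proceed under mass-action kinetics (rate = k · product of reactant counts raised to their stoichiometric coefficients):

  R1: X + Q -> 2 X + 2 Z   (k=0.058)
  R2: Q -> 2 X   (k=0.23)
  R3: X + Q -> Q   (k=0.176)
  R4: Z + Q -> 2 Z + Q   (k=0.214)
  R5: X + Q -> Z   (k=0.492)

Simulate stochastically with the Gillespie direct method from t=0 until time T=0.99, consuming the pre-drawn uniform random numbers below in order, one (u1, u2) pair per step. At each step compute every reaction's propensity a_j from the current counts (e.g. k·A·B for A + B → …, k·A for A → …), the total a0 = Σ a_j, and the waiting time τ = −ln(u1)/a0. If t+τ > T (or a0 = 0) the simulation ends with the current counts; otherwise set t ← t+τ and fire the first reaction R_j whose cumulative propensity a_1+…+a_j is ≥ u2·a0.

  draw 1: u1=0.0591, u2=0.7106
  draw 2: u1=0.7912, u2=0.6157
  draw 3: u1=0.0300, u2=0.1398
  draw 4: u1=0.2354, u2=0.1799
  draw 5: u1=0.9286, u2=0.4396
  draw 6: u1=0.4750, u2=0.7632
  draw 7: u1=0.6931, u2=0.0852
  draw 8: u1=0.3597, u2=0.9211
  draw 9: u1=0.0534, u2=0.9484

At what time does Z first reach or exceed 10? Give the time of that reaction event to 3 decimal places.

t=0.000: X=3 Z=6 Q=5
Draw 1: a1=0.870, a2=1.150, a3=2.640, a4=6.420, a5=7.380, a0=18.460; τ=−ln(0.0591)/18.460=0.153 → t=0.153; u2·a0=0.7106·18.460=13.118; a1+…+a4=11.080 < 13.118 ≤ a1+…+a5=18.460 → R5 fires; X=2 Z=7 Q=4
Draw 2: a1=0.464, a2=0.920, a3=1.408, a4=5.992, a5=3.936, a0=12.720; τ=−ln(0.7912)/12.720=0.018 → t=0.172; u2·a0=0.6157·12.720=7.832; a1+…+a3=2.792 < 7.832 ≤ a1+…+a4=8.784 → R4 fires; X=2 Z=8 Q=4
Draw 3: a1=0.464, a2=0.920, a3=1.408, a4=6.848, a5=3.936, a0=13.576; τ=−ln(0.0300)/13.576=0.258 → t=0.430; u2·a0=0.1398·13.576=1.898; a1+a2=1.384 < 1.898 ≤ a1+…+a3=2.792 → R3 fires; X=1 Z=8 Q=4
Draw 4: a1=0.232, a2=0.920, a3=0.704, a4=6.848, a5=1.968, a0=10.672; τ=−ln(0.2354)/10.672=0.136 → t=0.565; u2·a0=0.1799·10.672=1.920; a1+…+a3=1.856 < 1.920 ≤ a1+…+a4=8.704 → R4 fires; X=1 Z=9 Q=4
Draw 5: a1=0.232, a2=0.920, a3=0.704, a4=7.704, a5=1.968, a0=11.528; τ=−ln(0.9286)/11.528=0.006 → t=0.572; u2·a0=0.4396·11.528=5.068; a1+…+a3=1.856 < 5.068 ≤ a1+…+a4=9.560 → R4 fires; X=1 Z=10 Q=4
Draw 6: a1=0.232, a2=0.920, a3=0.704, a4=8.560, a5=1.968, a0=12.384; τ=−ln(0.4750)/12.384=0.060 → t=0.632; u2·a0=0.7632·12.384=9.451; a1+…+a3=1.856 < 9.451 ≤ a1+…+a4=10.416 → R4 fires; X=1 Z=11 Q=4
Draw 7: a1=0.232, a2=0.920, a3=0.704, a4=9.416, a5=1.968, a0=13.240; τ=−ln(0.6931)/13.240=0.028 → t=0.660; u2·a0=0.0852·13.240=1.128; a1=0.232 < 1.128 ≤ a1+a2=1.152 → R2 fires; X=3 Z=11 Q=3
Draw 8: a1=0.522, a2=0.690, a3=1.584, a4=7.062, a5=4.428, a0=14.286; τ=−ln(0.3597)/14.286=0.072 → t=0.731; u2·a0=0.9211·14.286=13.159; a1+…+a4=9.858 < 13.159 ≤ a1+…+a5=14.286 → R5 fires; X=2 Z=12 Q=2
Draw 9: a1=0.232, a2=0.460, a3=0.704, a4=5.136, a5=1.968, a0=8.500; τ=−ln(0.0534)/8.500=0.345 → t=1.076 > T=0.99: stop.
Z first becomes ≥ 10 when it reaches 10 at the event at t=0.572.

Threshold first reached at t = 0.572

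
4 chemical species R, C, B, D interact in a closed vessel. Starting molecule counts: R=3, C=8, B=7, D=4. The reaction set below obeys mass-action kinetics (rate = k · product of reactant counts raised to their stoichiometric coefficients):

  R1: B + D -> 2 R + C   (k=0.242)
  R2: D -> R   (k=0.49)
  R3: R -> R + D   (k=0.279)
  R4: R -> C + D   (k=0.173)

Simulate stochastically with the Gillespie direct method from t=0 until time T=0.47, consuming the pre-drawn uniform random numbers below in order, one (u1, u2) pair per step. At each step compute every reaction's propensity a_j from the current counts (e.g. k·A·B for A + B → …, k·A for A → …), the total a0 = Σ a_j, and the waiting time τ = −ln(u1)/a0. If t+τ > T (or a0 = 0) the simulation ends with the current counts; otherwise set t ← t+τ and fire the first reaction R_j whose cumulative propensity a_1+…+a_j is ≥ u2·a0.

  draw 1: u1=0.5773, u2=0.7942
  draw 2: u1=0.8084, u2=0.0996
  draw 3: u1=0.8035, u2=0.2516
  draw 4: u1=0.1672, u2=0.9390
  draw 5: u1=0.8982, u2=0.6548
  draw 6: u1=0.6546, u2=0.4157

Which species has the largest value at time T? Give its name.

t=0.000: R=3 C=8 B=7 D=4
Draw 1: a1=6.776, a2=1.960, a3=0.837, a4=0.519, a0=10.092; τ=−ln(0.5773)/10.092=0.054 → t=0.054; u2·a0=0.7942·10.092=8.015; a1=6.776 < 8.015 ≤ a1+a2=8.736 → R2 fires; R=4 C=8 B=7 D=3
Draw 2: a1=5.082, a2=1.470, a3=1.116, a4=0.692, a0=8.360; τ=−ln(0.8084)/8.360=0.025 → t=0.080; u2·a0=0.0996·8.360=0.833 ≤ a1=5.082 → R1 fires; R=6 C=9 B=6 D=2
Draw 3: a1=2.904, a2=0.980, a3=1.674, a4=1.038, a0=6.596; τ=−ln(0.8035)/6.596=0.033 → t=0.113; u2·a0=0.2516·6.596=1.660 ≤ a1=2.904 → R1 fires; R=8 C=10 B=5 D=1
Draw 4: a1=1.210, a2=0.490, a3=2.232, a4=1.384, a0=5.316; τ=−ln(0.1672)/5.316=0.336 → t=0.449; u2·a0=0.9390·5.316=4.992; a1+…+a3=3.932 < 4.992 ≤ a1+…+a4=5.316 → R4 fires; R=7 C=11 B=5 D=2
Draw 5: a1=2.420, a2=0.980, a3=1.953, a4=1.211, a0=6.564; τ=−ln(0.8982)/6.564=0.016 → t=0.466; u2·a0=0.6548·6.564=4.298; a1+a2=3.400 < 4.298 ≤ a1+…+a3=5.353 → R3 fires; R=7 C=11 B=5 D=3
Draw 6: a1=3.630, a2=1.470, a3=1.953, a4=1.211, a0=8.264; τ=−ln(0.6546)/8.264=0.051 → t=0.517 > T=0.47: stop.
At T=0.47: R=7 C=11 B=5 D=3; the largest is C.

Dominant species at T: C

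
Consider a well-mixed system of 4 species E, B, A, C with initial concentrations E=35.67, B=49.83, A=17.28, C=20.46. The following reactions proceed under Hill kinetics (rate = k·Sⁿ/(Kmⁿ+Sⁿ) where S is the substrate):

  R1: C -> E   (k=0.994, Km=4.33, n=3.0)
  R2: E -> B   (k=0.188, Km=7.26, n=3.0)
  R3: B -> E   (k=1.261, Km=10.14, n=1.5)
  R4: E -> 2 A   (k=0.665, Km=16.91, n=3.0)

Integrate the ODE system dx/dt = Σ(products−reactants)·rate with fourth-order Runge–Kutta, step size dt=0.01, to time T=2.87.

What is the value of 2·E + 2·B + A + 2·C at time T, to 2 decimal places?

Value at T = 229.20

Check how each reaction changes W = 2·E + 2·B + A + 2·C (weight of products minus weight of reactants):
R1: C -> E: (2·1) − (2·1) = 2 − 2 = 0
R2: E -> B: (2·1) − (2·1) = 2 − 2 = 0
R3: B -> E: (2·1) − (2·1) = 2 − 2 = 0
R4: E -> 2 A: (1·2) − (2·1) = 2 − 2 = 0
Every reaction leaves W unchanged, so W is conserved and no simulation is needed: W(T) = W(0) = 2·35.67 + 2·49.83 + 17.28 + 2·20.46 = 229.20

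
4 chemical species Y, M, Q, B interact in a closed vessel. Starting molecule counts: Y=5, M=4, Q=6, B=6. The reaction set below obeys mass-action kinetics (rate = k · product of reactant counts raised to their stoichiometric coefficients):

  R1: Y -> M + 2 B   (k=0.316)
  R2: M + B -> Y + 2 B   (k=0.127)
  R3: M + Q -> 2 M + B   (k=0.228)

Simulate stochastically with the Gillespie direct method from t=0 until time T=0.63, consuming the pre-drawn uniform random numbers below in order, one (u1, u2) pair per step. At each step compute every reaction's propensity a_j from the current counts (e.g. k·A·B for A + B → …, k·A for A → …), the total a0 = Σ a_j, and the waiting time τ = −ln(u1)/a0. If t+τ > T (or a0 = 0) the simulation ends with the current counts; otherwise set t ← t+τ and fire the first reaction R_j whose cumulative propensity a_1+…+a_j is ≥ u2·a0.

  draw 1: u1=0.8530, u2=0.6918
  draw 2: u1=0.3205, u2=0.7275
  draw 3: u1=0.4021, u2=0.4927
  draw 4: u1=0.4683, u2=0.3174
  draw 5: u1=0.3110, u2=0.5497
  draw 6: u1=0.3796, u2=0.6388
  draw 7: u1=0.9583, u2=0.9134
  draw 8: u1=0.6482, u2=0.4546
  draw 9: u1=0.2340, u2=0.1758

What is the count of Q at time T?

Q at T = 3

t=0.000: Y=5 M=4 Q=6 B=6
Draw 1: a1=1.580, a2=3.048, a3=5.472, a0=10.100; τ=−ln(0.8530)/10.100=0.016 → t=0.016; u2·a0=0.6918·10.100=6.987; a1+a2=4.628 < 6.987 ≤ a1+…+a3=10.100 → R3 fires; Y=5 M=5 Q=5 B=7
Draw 2: a1=1.580, a2=4.445, a3=5.700, a0=11.725; τ=−ln(0.3205)/11.725=0.097 → t=0.113; u2·a0=0.7275·11.725=8.530; a1+a2=6.025 < 8.530 ≤ a1+…+a3=11.725 → R3 fires; Y=5 M=6 Q=4 B=8
Draw 3: a1=1.580, a2=6.096, a3=5.472, a0=13.148; τ=−ln(0.4021)/13.148=0.069 → t=0.182; u2·a0=0.4927·13.148=6.478; a1=1.580 < 6.478 ≤ a1+a2=7.676 → R2 fires; Y=6 M=5 Q=4 B=9
Draw 4: a1=1.896, a2=5.715, a3=4.560, a0=12.171; τ=−ln(0.4683)/12.171=0.062 → t=0.244; u2·a0=0.3174·12.171=3.863; a1=1.896 < 3.863 ≤ a1+a2=7.611 → R2 fires; Y=7 M=4 Q=4 B=10
Draw 5: a1=2.212, a2=5.080, a3=3.648, a0=10.940; τ=−ln(0.3110)/10.940=0.107 → t=0.351; u2·a0=0.5497·10.940=6.014; a1=2.212 < 6.014 ≤ a1+a2=7.292 → R2 fires; Y=8 M=3 Q=4 B=11
Draw 6: a1=2.528, a2=4.191, a3=2.736, a0=9.455; τ=−ln(0.3796)/9.455=0.102 → t=0.454; u2·a0=0.6388·9.455=6.040; a1=2.528 < 6.040 ≤ a1+a2=6.719 → R2 fires; Y=9 M=2 Q=4 B=12
Draw 7: a1=2.844, a2=3.048, a3=1.824, a0=7.716; τ=−ln(0.9583)/7.716=0.006 → t=0.459; u2·a0=0.9134·7.716=7.048; a1+a2=5.892 < 7.048 ≤ a1+…+a3=7.716 → R3 fires; Y=9 M=3 Q=3 B=13
Draw 8: a1=2.844, a2=4.953, a3=2.052, a0=9.849; τ=−ln(0.6482)/9.849=0.044 → t=0.503; u2·a0=0.4546·9.849=4.477; a1=2.844 < 4.477 ≤ a1+a2=7.797 → R2 fires; Y=10 M=2 Q=3 B=14
Draw 9: a1=3.160, a2=3.556, a3=1.368, a0=8.084; τ=−ln(0.2340)/8.084=0.180 → t=0.683 > T=0.63: stop.
Read off Q at T=0.63: 3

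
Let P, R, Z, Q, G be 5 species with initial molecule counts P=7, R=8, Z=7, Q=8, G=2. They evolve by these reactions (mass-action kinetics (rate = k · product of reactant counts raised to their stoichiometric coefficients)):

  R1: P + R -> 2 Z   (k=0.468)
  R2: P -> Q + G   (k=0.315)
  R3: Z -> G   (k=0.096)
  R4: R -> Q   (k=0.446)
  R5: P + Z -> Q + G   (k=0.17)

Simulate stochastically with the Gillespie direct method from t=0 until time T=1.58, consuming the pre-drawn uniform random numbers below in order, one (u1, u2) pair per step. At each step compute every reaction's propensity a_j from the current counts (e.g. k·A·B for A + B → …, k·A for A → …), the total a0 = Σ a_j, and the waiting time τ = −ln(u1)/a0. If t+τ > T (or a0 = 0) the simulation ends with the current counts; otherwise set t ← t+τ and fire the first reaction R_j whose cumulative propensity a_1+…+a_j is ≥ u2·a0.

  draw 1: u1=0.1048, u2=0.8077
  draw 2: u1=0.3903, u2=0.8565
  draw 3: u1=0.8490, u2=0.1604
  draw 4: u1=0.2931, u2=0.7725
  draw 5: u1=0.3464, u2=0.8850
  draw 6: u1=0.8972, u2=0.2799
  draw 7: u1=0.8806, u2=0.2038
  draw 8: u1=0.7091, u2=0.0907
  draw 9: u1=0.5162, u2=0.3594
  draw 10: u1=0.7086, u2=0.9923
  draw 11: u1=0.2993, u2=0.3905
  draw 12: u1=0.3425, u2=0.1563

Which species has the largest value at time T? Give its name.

t=0.000: P=7 R=8 Z=7 Q=8 G=2
Draw 1: a1=26.208, a2=2.205, a3=0.672, a4=3.568, a5=8.330, a0=40.983; τ=−ln(0.1048)/40.983=0.055 → t=0.055; u2·a0=0.8077·40.983=33.102; a1+…+a4=32.653 < 33.102 ≤ a1+…+a5=40.983 → R5 fires; P=6 R=8 Z=6 Q=9 G=3
Draw 2: a1=22.464, a2=1.890, a3=0.576, a4=3.568, a5=6.120, a0=34.618; τ=−ln(0.3903)/34.618=0.027 → t=0.082; u2·a0=0.8565·34.618=29.650; a1+…+a4=28.498 < 29.650 ≤ a1+…+a5=34.618 → R5 fires; P=5 R=8 Z=5 Q=10 G=4
Draw 3: a1=18.720, a2=1.575, a3=0.480, a4=3.568, a5=4.250, a0=28.593; τ=−ln(0.8490)/28.593=0.006 → t=0.088; u2·a0=0.1604·28.593=4.586 ≤ a1=18.720 → R1 fires; P=4 R=7 Z=7 Q=10 G=4
Draw 4: a1=13.104, a2=1.260, a3=0.672, a4=3.122, a5=4.760, a0=22.918; τ=−ln(0.2931)/22.918=0.054 → t=0.141; u2·a0=0.7725·22.918=17.704; a1+…+a3=15.036 < 17.704 ≤ a1+…+a4=18.158 → R4 fires; P=4 R=6 Z=7 Q=11 G=4
Draw 5: a1=11.232, a2=1.260, a3=0.672, a4=2.676, a5=4.760, a0=20.600; τ=−ln(0.3464)/20.600=0.051 → t=0.193; u2·a0=0.8850·20.600=18.231; a1+…+a4=15.840 < 18.231 ≤ a1+…+a5=20.600 → R5 fires; P=3 R=6 Z=6 Q=12 G=5
Draw 6: a1=8.424, a2=0.945, a3=0.576, a4=2.676, a5=3.060, a0=15.681; τ=−ln(0.8972)/15.681=0.007 → t=0.200; u2·a0=0.2799·15.681=4.389 ≤ a1=8.424 → R1 fires; P=2 R=5 Z=8 Q=12 G=5
Draw 7: a1=4.680, a2=0.630, a3=0.768, a4=2.230, a5=2.720, a0=11.028; τ=−ln(0.8806)/11.028=0.012 → t=0.211; u2·a0=0.2038·11.028=2.248 ≤ a1=4.680 → R1 fires; P=1 R=4 Z=10 Q=12 G=5
Draw 8: a1=1.872, a2=0.315, a3=0.960, a4=1.784, a5=1.700, a0=6.631; τ=−ln(0.7091)/6.631=0.052 → t=0.263; u2·a0=0.0907·6.631=0.601 ≤ a1=1.872 → R1 fires; P=0 R=3 Z=12 Q=12 G=5
Draw 9: a1=0.000, a2=0.000, a3=1.152, a4=1.338, a5=0.000, a0=2.490; τ=−ln(0.5162)/2.490=0.266 → t=0.529; u2·a0=0.3594·2.490=0.895; a1+a2=0.000 < 0.895 ≤ a1+…+a3=1.152 → R3 fires; P=0 R=3 Z=11 Q=12 G=6
Draw 10: a1=0.000, a2=0.000, a3=1.056, a4=1.338, a5=0.000, a0=2.394; τ=−ln(0.7086)/2.394=0.144 → t=0.673; u2·a0=0.9923·2.394=2.376; a1+…+a3=1.056 < 2.376 ≤ a1+…+a4=2.394 → R4 fires; P=0 R=2 Z=11 Q=13 G=6
Draw 11: a1=0.000, a2=0.000, a3=1.056, a4=0.892, a5=0.000, a0=1.948; τ=−ln(0.2993)/1.948=0.619 → t=1.292; u2·a0=0.3905·1.948=0.761; a1+a2=0.000 < 0.761 ≤ a1+…+a3=1.056 → R3 fires; P=0 R=2 Z=10 Q=13 G=7
Draw 12: a1=0.000, a2=0.000, a3=0.960, a4=0.892, a5=0.000, a0=1.852; τ=−ln(0.3425)/1.852=0.579 → t=1.871 > T=1.58: stop.
At T=1.58: P=0 R=2 Z=10 Q=13 G=7; the largest is Q.

Dominant species at T: Q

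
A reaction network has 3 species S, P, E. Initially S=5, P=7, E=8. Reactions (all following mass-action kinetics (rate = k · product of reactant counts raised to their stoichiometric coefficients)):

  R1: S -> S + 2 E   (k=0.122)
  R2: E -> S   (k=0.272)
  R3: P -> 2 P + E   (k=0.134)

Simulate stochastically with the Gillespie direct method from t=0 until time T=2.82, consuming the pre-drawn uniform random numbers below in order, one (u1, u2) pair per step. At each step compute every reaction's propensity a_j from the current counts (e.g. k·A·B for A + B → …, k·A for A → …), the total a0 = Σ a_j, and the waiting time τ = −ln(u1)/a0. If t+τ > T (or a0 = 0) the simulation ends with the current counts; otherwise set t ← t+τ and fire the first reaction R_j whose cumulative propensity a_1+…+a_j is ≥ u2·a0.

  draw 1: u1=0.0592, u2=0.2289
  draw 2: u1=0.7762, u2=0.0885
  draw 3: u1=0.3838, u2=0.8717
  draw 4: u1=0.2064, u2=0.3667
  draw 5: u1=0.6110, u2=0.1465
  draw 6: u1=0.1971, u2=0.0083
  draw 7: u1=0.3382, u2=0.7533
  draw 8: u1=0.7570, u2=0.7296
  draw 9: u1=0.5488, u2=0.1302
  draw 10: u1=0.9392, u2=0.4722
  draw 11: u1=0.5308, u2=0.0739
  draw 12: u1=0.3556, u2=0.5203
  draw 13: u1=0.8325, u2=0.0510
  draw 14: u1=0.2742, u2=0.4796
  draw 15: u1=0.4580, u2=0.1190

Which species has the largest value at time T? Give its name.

Dominant species at T: E

t=0.000: S=5 P=7 E=8
Draw 1: a1=0.610, a2=2.176, a3=0.938, a0=3.724; τ=−ln(0.0592)/3.724=0.759 → t=0.759; u2·a0=0.2289·3.724=0.852; a1=0.610 < 0.852 ≤ a1+a2=2.786 → R2 fires; S=6 P=7 E=7
Draw 2: a1=0.732, a2=1.904, a3=0.938, a0=3.574; τ=−ln(0.7762)/3.574=0.071 → t=0.830; u2·a0=0.0885·3.574=0.316 ≤ a1=0.732 → R1 fires; S=6 P=7 E=9
Draw 3: a1=0.732, a2=2.448, a3=0.938, a0=4.118; τ=−ln(0.3838)/4.118=0.233 → t=1.063; u2·a0=0.8717·4.118=3.590; a1+a2=3.180 < 3.590 ≤ a1+…+a3=4.118 → R3 fires; S=6 P=8 E=10
Draw 4: a1=0.732, a2=2.720, a3=1.072, a0=4.524; τ=−ln(0.2064)/4.524=0.349 → t=1.411; u2·a0=0.3667·4.524=1.659; a1=0.732 < 1.659 ≤ a1+a2=3.452 → R2 fires; S=7 P=8 E=9
Draw 5: a1=0.854, a2=2.448, a3=1.072, a0=4.374; τ=−ln(0.6110)/4.374=0.113 → t=1.524; u2·a0=0.1465·4.374=0.641 ≤ a1=0.854 → R1 fires; S=7 P=8 E=11
Draw 6: a1=0.854, a2=2.992, a3=1.072, a0=4.918; τ=−ln(0.1971)/4.918=0.330 → t=1.854; u2·a0=0.0083·4.918=0.041 ≤ a1=0.854 → R1 fires; S=7 P=8 E=13
Draw 7: a1=0.854, a2=3.536, a3=1.072, a0=5.462; τ=−ln(0.3382)/5.462=0.198 → t=2.053; u2·a0=0.7533·5.462=4.115; a1=0.854 < 4.115 ≤ a1+a2=4.390 → R2 fires; S=8 P=8 E=12
Draw 8: a1=0.976, a2=3.264, a3=1.072, a0=5.312; τ=−ln(0.7570)/5.312=0.052 → t=2.105; u2·a0=0.7296·5.312=3.876; a1=0.976 < 3.876 ≤ a1+a2=4.240 → R2 fires; S=9 P=8 E=11
Draw 9: a1=1.098, a2=2.992, a3=1.072, a0=5.162; τ=−ln(0.5488)/5.162=0.116 → t=2.221; u2·a0=0.1302·5.162=0.672 ≤ a1=1.098 → R1 fires; S=9 P=8 E=13
Draw 10: a1=1.098, a2=3.536, a3=1.072, a0=5.706; τ=−ln(0.9392)/5.706=0.011 → t=2.232; u2·a0=0.4722·5.706=2.694; a1=1.098 < 2.694 ≤ a1+a2=4.634 → R2 fires; S=10 P=8 E=12
Draw 11: a1=1.220, a2=3.264, a3=1.072, a0=5.556; τ=−ln(0.5308)/5.556=0.114 → t=2.346; u2·a0=0.0739·5.556=0.411 ≤ a1=1.220 → R1 fires; S=10 P=8 E=14
Draw 12: a1=1.220, a2=3.808, a3=1.072, a0=6.100; τ=−ln(0.3556)/6.100=0.169 → t=2.516; u2·a0=0.5203·6.100=3.174; a1=1.220 < 3.174 ≤ a1+a2=5.028 → R2 fires; S=11 P=8 E=13
Draw 13: a1=1.342, a2=3.536, a3=1.072, a0=5.950; τ=−ln(0.8325)/5.950=0.031 → t=2.547; u2·a0=0.0510·5.950=0.303 ≤ a1=1.342 → R1 fires; S=11 P=8 E=15
Draw 14: a1=1.342, a2=4.080, a3=1.072, a0=6.494; τ=−ln(0.2742)/6.494=0.199 → t=2.746; u2·a0=0.4796·6.494=3.115; a1=1.342 < 3.115 ≤ a1+a2=5.422 → R2 fires; S=12 P=8 E=14
Draw 15: a1=1.464, a2=3.808, a3=1.072, a0=6.344; τ=−ln(0.4580)/6.344=0.123 → t=2.869 > T=2.82: stop.
At T=2.82: S=12 P=8 E=14; the largest is E.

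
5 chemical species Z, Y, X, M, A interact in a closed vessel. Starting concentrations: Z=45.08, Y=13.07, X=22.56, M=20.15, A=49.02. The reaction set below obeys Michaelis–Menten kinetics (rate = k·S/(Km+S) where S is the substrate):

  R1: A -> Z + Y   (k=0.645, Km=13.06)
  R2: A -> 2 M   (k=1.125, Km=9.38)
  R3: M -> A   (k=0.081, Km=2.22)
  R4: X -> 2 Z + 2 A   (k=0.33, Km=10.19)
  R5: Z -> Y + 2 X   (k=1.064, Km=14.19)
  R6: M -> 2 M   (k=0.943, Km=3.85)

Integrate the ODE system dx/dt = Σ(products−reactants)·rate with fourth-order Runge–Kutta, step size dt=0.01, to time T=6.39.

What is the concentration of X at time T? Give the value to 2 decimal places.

RK4 with dt=0.01: 639 steps to T=6.39. Trajectory (selected grid times):
t=0.00: Z=45.08 Y=13.07 X=22.56 M=20.15 A=49.02
t=0.71: Z=45.19 Y=14.01 X=23.55 M=22.00 A=48.37
t=1.42: Z=45.31 Y=14.94 X=24.53 M=23.86 A=47.72
t=2.13: Z=45.42 Y=15.88 X=25.52 M=25.72 A=47.08
t=2.84: Z=45.54 Y=16.81 X=26.50 M=27.58 A=46.45
t=3.55: Z=45.66 Y=17.74 X=27.48 M=29.45 A=45.82
t=4.26: Z=45.78 Y=18.67 X=28.46 M=31.31 A=45.20
t=4.97: Z=45.91 Y=19.61 X=29.44 M=33.18 A=44.58
t=5.68: Z=46.03 Y=20.54 X=30.42 M=35.04 A=43.97
t=6.39: Z=46.16 Y=21.47 X=31.40 M=36.91 A=43.37
Read off X at T=6.39: 31.40

X at T = 31.40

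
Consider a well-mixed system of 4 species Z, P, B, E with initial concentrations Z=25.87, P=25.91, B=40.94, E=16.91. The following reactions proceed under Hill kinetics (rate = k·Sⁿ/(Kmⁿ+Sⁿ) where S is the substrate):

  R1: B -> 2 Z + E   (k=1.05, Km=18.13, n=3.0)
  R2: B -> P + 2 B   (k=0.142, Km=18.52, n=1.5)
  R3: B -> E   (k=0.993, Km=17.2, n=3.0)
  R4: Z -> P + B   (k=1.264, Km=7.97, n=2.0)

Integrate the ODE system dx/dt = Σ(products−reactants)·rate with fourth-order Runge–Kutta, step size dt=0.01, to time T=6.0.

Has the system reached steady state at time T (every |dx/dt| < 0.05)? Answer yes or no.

RK4 with dt=0.01: 600 steps to T=6.0. Trajectory (selected grid times):
t=0.00: Z=25.87 P=25.91 B=40.94 E=16.91
t=0.67: Z=26.39 P=26.76 B=40.52 E=18.18
t=1.33: Z=26.89 P=27.59 B=40.12 E=19.42
t=2.00: Z=27.40 P=28.45 B=39.71 E=20.68
t=2.67: Z=27.90 P=29.30 B=39.31 E=21.93
t=3.33: Z=28.39 P=30.14 B=38.92 E=23.17
t=4.00: Z=28.88 P=31.00 B=38.52 E=24.42
t=4.67: Z=29.36 P=31.86 B=38.14 E=25.66
t=5.33: Z=29.84 P=32.71 B=37.76 E=26.89
t=6.00: Z=30.31 P=33.57 B=37.38 E=28.13
Rates at T: R1=0.9425, R2=0.1053, R3=0.9049, R4=1.1823
dx/dt at T (Σ net stoichiometry × rate): Z=+0.7027, P=+1.2875, B=-0.5598, E=+1.8473
Largest |dx/dt| is |+1.8473| (E) ≥ 0.05 → not steady.

Steady state at T: no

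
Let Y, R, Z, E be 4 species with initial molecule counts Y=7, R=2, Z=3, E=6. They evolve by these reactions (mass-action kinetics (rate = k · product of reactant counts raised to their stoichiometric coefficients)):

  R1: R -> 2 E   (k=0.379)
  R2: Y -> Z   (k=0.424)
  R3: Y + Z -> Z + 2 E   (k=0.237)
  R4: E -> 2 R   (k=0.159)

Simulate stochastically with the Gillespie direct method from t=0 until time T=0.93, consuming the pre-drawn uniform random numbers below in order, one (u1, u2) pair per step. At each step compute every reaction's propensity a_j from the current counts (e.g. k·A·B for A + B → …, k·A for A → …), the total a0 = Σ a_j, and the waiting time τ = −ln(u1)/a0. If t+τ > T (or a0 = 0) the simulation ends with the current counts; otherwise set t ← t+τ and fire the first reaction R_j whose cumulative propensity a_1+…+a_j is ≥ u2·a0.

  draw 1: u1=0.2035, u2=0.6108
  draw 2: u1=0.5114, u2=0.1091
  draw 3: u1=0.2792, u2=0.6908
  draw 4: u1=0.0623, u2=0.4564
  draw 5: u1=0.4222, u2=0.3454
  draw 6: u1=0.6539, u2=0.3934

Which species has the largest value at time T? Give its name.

t=0.000: Y=7 R=2 Z=3 E=6
Draw 1: a1=0.758, a2=2.968, a3=4.977, a4=0.954, a0=9.657; τ=−ln(0.2035)/9.657=0.165 → t=0.165; u2·a0=0.6108·9.657=5.898; a1+a2=3.726 < 5.898 ≤ a1+…+a3=8.703 → R3 fires; Y=6 R=2 Z=3 E=8
Draw 2: a1=0.758, a2=2.544, a3=4.266, a4=1.272, a0=8.840; τ=−ln(0.5114)/8.840=0.076 → t=0.241; u2·a0=0.1091·8.840=0.964; a1=0.758 < 0.964 ≤ a1+a2=3.302 → R2 fires; Y=5 R=2 Z=4 E=8
Draw 3: a1=0.758, a2=2.120, a3=4.740, a4=1.272, a0=8.890; τ=−ln(0.2792)/8.890=0.144 → t=0.384; u2·a0=0.6908·8.890=6.141; a1+a2=2.878 < 6.141 ≤ a1+…+a3=7.618 → R3 fires; Y=4 R=2 Z=4 E=10
Draw 4: a1=0.758, a2=1.696, a3=3.792, a4=1.590, a0=7.836; τ=−ln(0.0623)/7.836=0.354 → t=0.738; u2·a0=0.4564·7.836=3.576; a1+a2=2.454 < 3.576 ≤ a1+…+a3=6.246 → R3 fires; Y=3 R=2 Z=4 E=12
Draw 5: a1=0.758, a2=1.272, a3=2.844, a4=1.908, a0=6.782; τ=−ln(0.4222)/6.782=0.127 → t=0.866; u2·a0=0.3454·6.782=2.343; a1+a2=2.030 < 2.343 ≤ a1+…+a3=4.874 → R3 fires; Y=2 R=2 Z=4 E=14
Draw 6: a1=0.758, a2=0.848, a3=1.896, a4=2.226, a0=5.728; τ=−ln(0.6539)/5.728=0.074 → t=0.940 > T=0.93: stop.
At T=0.93: Y=2 R=2 Z=4 E=14; the largest is E.

Dominant species at T: E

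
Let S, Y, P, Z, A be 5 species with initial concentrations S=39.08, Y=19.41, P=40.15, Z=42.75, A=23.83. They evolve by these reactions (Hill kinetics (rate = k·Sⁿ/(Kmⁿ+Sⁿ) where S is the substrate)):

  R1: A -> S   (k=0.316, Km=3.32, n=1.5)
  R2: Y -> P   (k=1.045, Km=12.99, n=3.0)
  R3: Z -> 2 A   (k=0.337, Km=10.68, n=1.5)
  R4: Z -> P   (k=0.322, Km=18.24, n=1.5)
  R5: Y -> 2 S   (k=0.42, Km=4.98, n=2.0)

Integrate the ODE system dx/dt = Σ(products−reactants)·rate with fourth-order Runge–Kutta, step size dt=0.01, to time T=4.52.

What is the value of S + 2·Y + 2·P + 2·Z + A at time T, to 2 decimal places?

Check how each reaction changes W = S + 2·Y + 2·P + 2·Z + A (weight of products minus weight of reactants):
R1: A -> S: (1·1) − (1·1) = 1 − 1 = 0
R2: Y -> P: (2·1) − (2·1) = 2 − 2 = 0
R3: Z -> 2 A: (1·2) − (2·1) = 2 − 2 = 0
R4: Z -> P: (2·1) − (2·1) = 2 − 2 = 0
R5: Y -> 2 S: (1·2) − (2·1) = 2 − 2 = 0
Every reaction leaves W unchanged, so W is conserved and no simulation is needed: W(T) = W(0) = 39.08 + 2·19.41 + 2·40.15 + 2·42.75 + 23.83 = 267.53

Value at T = 267.53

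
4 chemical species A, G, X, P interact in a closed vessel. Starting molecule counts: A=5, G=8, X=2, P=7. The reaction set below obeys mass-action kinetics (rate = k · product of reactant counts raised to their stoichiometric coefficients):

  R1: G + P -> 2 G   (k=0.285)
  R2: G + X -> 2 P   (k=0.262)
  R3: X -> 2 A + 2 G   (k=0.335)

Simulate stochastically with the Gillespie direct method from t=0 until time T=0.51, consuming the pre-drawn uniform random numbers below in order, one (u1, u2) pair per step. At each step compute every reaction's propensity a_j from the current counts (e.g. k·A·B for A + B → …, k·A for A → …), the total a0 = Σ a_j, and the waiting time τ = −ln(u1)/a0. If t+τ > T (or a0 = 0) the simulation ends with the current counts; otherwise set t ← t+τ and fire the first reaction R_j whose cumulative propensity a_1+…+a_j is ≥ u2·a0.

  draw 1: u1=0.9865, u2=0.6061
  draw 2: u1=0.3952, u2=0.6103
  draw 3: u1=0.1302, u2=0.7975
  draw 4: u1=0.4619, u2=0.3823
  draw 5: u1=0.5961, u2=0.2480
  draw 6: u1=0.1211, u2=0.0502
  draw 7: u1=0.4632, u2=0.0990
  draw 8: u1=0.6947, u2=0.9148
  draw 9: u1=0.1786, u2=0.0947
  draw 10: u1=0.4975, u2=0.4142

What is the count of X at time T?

X at T = 0

t=0.000: A=5 G=8 X=2 P=7
Draw 1: a1=15.960, a2=4.192, a3=0.670, a0=20.822; τ=−ln(0.9865)/20.822=0.001 → t=0.001; u2·a0=0.6061·20.822=12.620 ≤ a1=15.960 → R1 fires; A=5 G=9 X=2 P=6
Draw 2: a1=15.390, a2=4.716, a3=0.670, a0=20.776; τ=−ln(0.3952)/20.776=0.045 → t=0.045; u2·a0=0.6103·20.776=12.680 ≤ a1=15.390 → R1 fires; A=5 G=10 X=2 P=5
Draw 3: a1=14.250, a2=5.240, a3=0.670, a0=20.160; τ=−ln(0.1302)/20.160=0.101 → t=0.146; u2·a0=0.7975·20.160=16.078; a1=14.250 < 16.078 ≤ a1+a2=19.490 → R2 fires; A=5 G=9 X=1 P=7
Draw 4: a1=17.955, a2=2.358, a3=0.335, a0=20.648; τ=−ln(0.4619)/20.648=0.037 → t=0.184; u2·a0=0.3823·20.648=7.894 ≤ a1=17.955 → R1 fires; A=5 G=10 X=1 P=6
Draw 5: a1=17.100, a2=2.620, a3=0.335, a0=20.055; τ=−ln(0.5961)/20.055=0.026 → t=0.210; u2·a0=0.2480·20.055=4.974 ≤ a1=17.100 → R1 fires; A=5 G=11 X=1 P=5
Draw 6: a1=15.675, a2=2.882, a3=0.335, a0=18.892; τ=−ln(0.1211)/18.892=0.112 → t=0.321; u2·a0=0.0502·18.892=0.948 ≤ a1=15.675 → R1 fires; A=5 G=12 X=1 P=4
Draw 7: a1=13.680, a2=3.144, a3=0.335, a0=17.159; τ=−ln(0.4632)/17.159=0.045 → t=0.366; u2·a0=0.0990·17.159=1.699 ≤ a1=13.680 → R1 fires; A=5 G=13 X=1 P=3
Draw 8: a1=11.115, a2=3.406, a3=0.335, a0=14.856; τ=−ln(0.6947)/14.856=0.025 → t=0.391; u2·a0=0.9148·14.856=13.590; a1=11.115 < 13.590 ≤ a1+a2=14.521 → R2 fires; A=5 G=12 X=0 P=5
Draw 9: a1=17.100, a2=0.000, a3=0.000, a0=17.100; τ=−ln(0.1786)/17.100=0.101 → t=0.492; u2·a0=0.0947·17.100=1.619 ≤ a1=17.100 → R1 fires; A=5 G=13 X=0 P=4
Draw 10: a1=14.820, a2=0.000, a3=0.000, a0=14.820; τ=−ln(0.4975)/14.820=0.047 → t=0.539 > T=0.51: stop.
Read off X at T=0.51: 0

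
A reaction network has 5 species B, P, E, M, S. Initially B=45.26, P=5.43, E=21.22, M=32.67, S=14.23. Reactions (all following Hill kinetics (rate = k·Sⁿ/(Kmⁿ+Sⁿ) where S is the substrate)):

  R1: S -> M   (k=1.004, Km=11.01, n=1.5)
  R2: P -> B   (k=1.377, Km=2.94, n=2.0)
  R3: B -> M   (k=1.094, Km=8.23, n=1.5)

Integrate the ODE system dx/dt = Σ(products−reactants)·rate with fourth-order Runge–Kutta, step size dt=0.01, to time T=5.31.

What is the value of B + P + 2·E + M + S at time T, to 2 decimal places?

Value at T = 140.03

Check how each reaction changes W = B + P + 2·E + M + S (weight of products minus weight of reactants):
R1: S -> M: (1·1) − (1·1) = 1 − 1 = 0
R2: P -> B: (1·1) − (1·1) = 1 − 1 = 0
R3: B -> M: (1·1) − (1·1) = 1 − 1 = 0
Every reaction leaves W unchanged, so W is conserved and no simulation is needed: W(T) = W(0) = 45.26 + 5.43 + 2·21.22 + 32.67 + 14.23 = 140.03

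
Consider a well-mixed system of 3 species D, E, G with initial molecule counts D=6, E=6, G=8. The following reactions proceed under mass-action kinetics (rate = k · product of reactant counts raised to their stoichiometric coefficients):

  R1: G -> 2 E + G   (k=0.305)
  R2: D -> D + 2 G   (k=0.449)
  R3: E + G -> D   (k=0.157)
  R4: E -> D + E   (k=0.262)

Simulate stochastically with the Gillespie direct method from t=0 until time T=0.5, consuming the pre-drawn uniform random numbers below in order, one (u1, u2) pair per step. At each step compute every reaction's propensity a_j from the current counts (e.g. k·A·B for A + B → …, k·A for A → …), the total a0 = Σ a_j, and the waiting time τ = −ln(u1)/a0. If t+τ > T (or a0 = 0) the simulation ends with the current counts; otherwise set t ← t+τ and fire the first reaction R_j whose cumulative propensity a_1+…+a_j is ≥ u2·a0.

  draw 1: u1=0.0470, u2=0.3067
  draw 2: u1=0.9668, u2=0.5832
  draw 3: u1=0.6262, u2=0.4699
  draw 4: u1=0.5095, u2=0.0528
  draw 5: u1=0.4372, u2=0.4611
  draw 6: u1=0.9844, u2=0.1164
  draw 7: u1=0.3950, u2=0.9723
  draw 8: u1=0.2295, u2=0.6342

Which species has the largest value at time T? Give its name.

t=0.000: D=6 E=6 G=8
Draw 1: a1=2.440, a2=2.694, a3=7.536, a4=1.572, a0=14.242; τ=−ln(0.0470)/14.242=0.215 → t=0.215; u2·a0=0.3067·14.242=4.368; a1=2.440 < 4.368 ≤ a1+a2=5.134 → R2 fires; D=6 E=6 G=10
Draw 2: a1=3.050, a2=2.694, a3=9.420, a4=1.572, a0=16.736; τ=−ln(0.9668)/16.736=0.002 → t=0.217; u2·a0=0.5832·16.736=9.760; a1+a2=5.744 < 9.760 ≤ a1+…+a3=15.164 → R3 fires; D=7 E=5 G=9
Draw 3: a1=2.745, a2=3.143, a3=7.065, a4=1.310, a0=14.263; τ=−ln(0.6262)/14.263=0.033 → t=0.250; u2·a0=0.4699·14.263=6.702; a1+a2=5.888 < 6.702 ≤ a1+…+a3=12.953 → R3 fires; D=8 E=4 G=8
Draw 4: a1=2.440, a2=3.592, a3=5.024, a4=1.048, a0=12.104; τ=−ln(0.5095)/12.104=0.056 → t=0.305; u2·a0=0.0528·12.104=0.639 ≤ a1=2.440 → R1 fires; D=8 E=6 G=8
Draw 5: a1=2.440, a2=3.592, a3=7.536, a4=1.572, a0=15.140; τ=−ln(0.4372)/15.140=0.055 → t=0.360; u2·a0=0.4611·15.140=6.981; a1+a2=6.032 < 6.981 ≤ a1+…+a3=13.568 → R3 fires; D=9 E=5 G=7
Draw 6: a1=2.135, a2=4.041, a3=5.495, a4=1.310, a0=12.981; τ=−ln(0.9844)/12.981=0.001 → t=0.361; u2·a0=0.1164·12.981=1.511 ≤ a1=2.135 → R1 fires; D=9 E=7 G=7
Draw 7: a1=2.135, a2=4.041, a3=7.693, a4=1.834, a0=15.703; τ=−ln(0.3950)/15.703=0.059 → t=0.420; u2·a0=0.9723·15.703=15.268; a1+…+a3=13.869 < 15.268 ≤ a1+…+a4=15.703 → R4 fires; D=10 E=7 G=7
Draw 8: a1=2.135, a2=4.490, a3=7.693, a4=1.834, a0=16.152; τ=−ln(0.2295)/16.152=0.091 → t=0.511 > T=0.5: stop.
At T=0.5: D=10 E=7 G=7; the largest is D.

Dominant species at T: D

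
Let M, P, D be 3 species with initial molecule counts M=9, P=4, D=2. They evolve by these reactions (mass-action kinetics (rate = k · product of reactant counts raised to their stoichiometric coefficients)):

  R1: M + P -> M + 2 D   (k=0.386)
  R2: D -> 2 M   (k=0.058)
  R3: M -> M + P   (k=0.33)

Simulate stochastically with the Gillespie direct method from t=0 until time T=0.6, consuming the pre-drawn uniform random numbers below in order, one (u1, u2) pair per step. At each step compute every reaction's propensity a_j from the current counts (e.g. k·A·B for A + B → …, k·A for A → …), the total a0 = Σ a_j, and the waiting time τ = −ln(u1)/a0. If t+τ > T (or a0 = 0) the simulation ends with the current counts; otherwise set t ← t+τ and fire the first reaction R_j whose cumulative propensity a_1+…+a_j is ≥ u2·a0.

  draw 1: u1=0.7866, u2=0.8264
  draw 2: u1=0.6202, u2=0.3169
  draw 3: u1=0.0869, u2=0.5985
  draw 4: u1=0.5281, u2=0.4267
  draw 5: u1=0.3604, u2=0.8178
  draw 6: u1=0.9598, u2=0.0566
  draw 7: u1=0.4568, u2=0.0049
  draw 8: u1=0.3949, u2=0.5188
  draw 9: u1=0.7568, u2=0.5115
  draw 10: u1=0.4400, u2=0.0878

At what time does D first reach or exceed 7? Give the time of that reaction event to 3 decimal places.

Threshold first reached at t = 0.227

t=0.000: M=9 P=4 D=2
Draw 1: a1=13.896, a2=0.116, a3=2.970, a0=16.982; τ=−ln(0.7866)/16.982=0.014 → t=0.014; u2·a0=0.8264·16.982=14.034; a1+a2=14.012 < 14.034 ≤ a1+…+a3=16.982 → R3 fires; M=9 P=5 D=2
Draw 2: a1=17.370, a2=0.116, a3=2.970, a0=20.456; τ=−ln(0.6202)/20.456=0.023 → t=0.037; u2·a0=0.3169·20.456=6.483 ≤ a1=17.370 → R1 fires; M=9 P=4 D=4
Draw 3: a1=13.896, a2=0.232, a3=2.970, a0=17.098; τ=−ln(0.0869)/17.098=0.143 → t=0.180; u2·a0=0.5985·17.098=10.233 ≤ a1=13.896 → R1 fires; M=9 P=3 D=6
Draw 4: a1=10.422, a2=0.348, a3=2.970, a0=13.740; τ=−ln(0.5281)/13.740=0.046 → t=0.227; u2·a0=0.4267·13.740=5.863 ≤ a1=10.422 → R1 fires; M=9 P=2 D=8
Draw 5: a1=6.948, a2=0.464, a3=2.970, a0=10.382; τ=−ln(0.3604)/10.382=0.098 → t=0.325; u2·a0=0.8178·10.382=8.490; a1+a2=7.412 < 8.490 ≤ a1+…+a3=10.382 → R3 fires; M=9 P=3 D=8
Draw 6: a1=10.422, a2=0.464, a3=2.970, a0=13.856; τ=−ln(0.9598)/13.856=0.003 → t=0.328; u2·a0=0.0566·13.856=0.784 ≤ a1=10.422 → R1 fires; M=9 P=2 D=10
Draw 7: a1=6.948, a2=0.580, a3=2.970, a0=10.498; τ=−ln(0.4568)/10.498=0.075 → t=0.403; u2·a0=0.0049·10.498=0.051 ≤ a1=6.948 → R1 fires; M=9 P=1 D=12
Draw 8: a1=3.474, a2=0.696, a3=2.970, a0=7.140; τ=−ln(0.3949)/7.140=0.130 → t=0.533; u2·a0=0.5188·7.140=3.704; a1=3.474 < 3.704 ≤ a1+a2=4.170 → R2 fires; M=11 P=1 D=11
Draw 9: a1=4.246, a2=0.638, a3=3.630, a0=8.514; τ=−ln(0.7568)/8.514=0.033 → t=0.566; u2·a0=0.5115·8.514=4.355; a1=4.246 < 4.355 ≤ a1+a2=4.884 → R2 fires; M=13 P=1 D=10
Draw 10: a1=5.018, a2=0.580, a3=4.290, a0=9.888; τ=−ln(0.4400)/9.888=0.083 → t=0.649 > T=0.6: stop.
D first becomes ≥ 7 when it reaches 8 at the event at t=0.227.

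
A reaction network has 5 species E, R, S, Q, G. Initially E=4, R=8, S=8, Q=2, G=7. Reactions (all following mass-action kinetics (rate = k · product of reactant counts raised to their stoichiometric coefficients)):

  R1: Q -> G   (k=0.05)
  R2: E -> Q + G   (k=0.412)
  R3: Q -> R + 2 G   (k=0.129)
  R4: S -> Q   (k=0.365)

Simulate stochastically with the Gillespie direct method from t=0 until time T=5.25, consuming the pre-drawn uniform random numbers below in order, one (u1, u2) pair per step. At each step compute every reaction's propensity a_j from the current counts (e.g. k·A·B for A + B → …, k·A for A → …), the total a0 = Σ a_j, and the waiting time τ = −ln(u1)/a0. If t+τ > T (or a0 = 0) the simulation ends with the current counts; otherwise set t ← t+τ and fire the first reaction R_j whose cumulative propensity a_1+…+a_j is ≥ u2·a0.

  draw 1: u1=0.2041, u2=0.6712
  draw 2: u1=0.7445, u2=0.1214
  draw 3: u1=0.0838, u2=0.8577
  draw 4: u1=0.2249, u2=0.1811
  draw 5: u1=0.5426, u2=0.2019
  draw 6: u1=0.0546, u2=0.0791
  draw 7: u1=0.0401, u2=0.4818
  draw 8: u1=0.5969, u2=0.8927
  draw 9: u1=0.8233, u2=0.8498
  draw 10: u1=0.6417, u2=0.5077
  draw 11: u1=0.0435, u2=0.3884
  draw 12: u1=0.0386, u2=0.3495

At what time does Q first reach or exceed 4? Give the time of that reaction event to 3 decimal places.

t=0.000: E=4 R=8 S=8 Q=2 G=7
Draw 1: a1=0.100, a2=1.648, a3=0.258, a4=2.920, a0=4.926; τ=−ln(0.2041)/4.926=0.323 → t=0.323; u2·a0=0.6712·4.926=3.306; a1+…+a3=2.006 < 3.306 ≤ a1+…+a4=4.926 → R4 fires; E=4 R=8 S=7 Q=3 G=7
Draw 2: a1=0.150, a2=1.648, a3=0.387, a4=2.555, a0=4.740; τ=−ln(0.7445)/4.740=0.062 → t=0.385; u2·a0=0.1214·4.740=0.575; a1=0.150 < 0.575 ≤ a1+a2=1.798 → R2 fires; E=3 R=8 S=7 Q=4 G=8
Draw 3: a1=0.200, a2=1.236, a3=0.516, a4=2.555, a0=4.507; τ=−ln(0.0838)/4.507=0.550 → t=0.935; u2·a0=0.8577·4.507=3.866; a1+…+a3=1.952 < 3.866 ≤ a1+…+a4=4.507 → R4 fires; E=3 R=8 S=6 Q=5 G=8
Draw 4: a1=0.250, a2=1.236, a3=0.645, a4=2.190, a0=4.321; τ=−ln(0.2249)/4.321=0.345 → t=1.280; u2·a0=0.1811·4.321=0.783; a1=0.250 < 0.783 ≤ a1+a2=1.486 → R2 fires; E=2 R=8 S=6 Q=6 G=9
Draw 5: a1=0.300, a2=0.824, a3=0.774, a4=2.190, a0=4.088; τ=−ln(0.5426)/4.088=0.150 → t=1.430; u2·a0=0.2019·4.088=0.825; a1=0.300 < 0.825 ≤ a1+a2=1.124 → R2 fires; E=1 R=8 S=6 Q=7 G=10
Draw 6: a1=0.350, a2=0.412, a3=0.903, a4=2.190, a0=3.855; τ=−ln(0.0546)/3.855=0.754 → t=2.184; u2·a0=0.0791·3.855=0.305 ≤ a1=0.350 → R1 fires; E=1 R=8 S=6 Q=6 G=11
Draw 7: a1=0.300, a2=0.412, a3=0.774, a4=2.190, a0=3.676; τ=−ln(0.0401)/3.676=0.875 → t=3.059; u2·a0=0.4818·3.676=1.771; a1+…+a3=1.486 < 1.771 ≤ a1+…+a4=3.676 → R4 fires; E=1 R=8 S=5 Q=7 G=11
Draw 8: a1=0.350, a2=0.412, a3=0.903, a4=1.825, a0=3.490; τ=−ln(0.5969)/3.490=0.148 → t=3.207; u2·a0=0.8927·3.490=3.116; a1+…+a3=1.665 < 3.116 ≤ a1+…+a4=3.490 → R4 fires; E=1 R=8 S=4 Q=8 G=11
Draw 9: a1=0.400, a2=0.412, a3=1.032, a4=1.460, a0=3.304; τ=−ln(0.8233)/3.304=0.059 → t=3.266; u2·a0=0.8498·3.304=2.808; a1+…+a3=1.844 < 2.808 ≤ a1+…+a4=3.304 → R4 fires; E=1 R=8 S=3 Q=9 G=11
Draw 10: a1=0.450, a2=0.412, a3=1.161, a4=1.095, a0=3.118; τ=−ln(0.6417)/3.118=0.142 → t=3.408; u2·a0=0.5077·3.118=1.583; a1+a2=0.862 < 1.583 ≤ a1+…+a3=2.023 → R3 fires; E=1 R=9 S=3 Q=8 G=13
Draw 11: a1=0.400, a2=0.412, a3=1.032, a4=1.095, a0=2.939; τ=−ln(0.0435)/2.939=1.067 → t=4.475; u2·a0=0.3884·2.939=1.142; a1+a2=0.812 < 1.142 ≤ a1+…+a3=1.844 → R3 fires; E=1 R=10 S=3 Q=7 G=15
Draw 12: a1=0.350, a2=0.412, a3=0.903, a4=1.095, a0=2.760; τ=−ln(0.0386)/2.760=1.179 → t=5.654 > T=5.25: stop.
Q first becomes ≥ 4 when it reaches 4 at the event at t=0.385.

Threshold first reached at t = 0.385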